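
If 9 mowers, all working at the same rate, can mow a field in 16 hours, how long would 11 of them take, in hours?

Total work is 9·16 = 144 mower-hours.
With 11 mowers: 144/11 hours.

144/11 hours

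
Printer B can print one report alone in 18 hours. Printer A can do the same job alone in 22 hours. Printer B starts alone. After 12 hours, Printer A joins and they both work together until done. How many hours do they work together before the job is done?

In the first 12 hours Printer B alone does 12/18 = 2/3 of the job, leaving 1/3.
Once everyone is working, combined rate: 1/18 + 1/22 = (11 + 9)/198 = 20/198 = 10/99 per hour.
Remaining 1/3 at 10/99 per hour takes 33/10 hours.

33/10 hours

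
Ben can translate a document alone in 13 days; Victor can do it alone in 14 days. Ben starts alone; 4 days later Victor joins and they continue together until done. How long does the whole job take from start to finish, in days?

26/3 days

In 4 days Ben does 4/13 of the job, leaving 9/13.
Ben and Victor together work at 27/182 per day, so finishing takes 9/13 ÷ 27/182 = 14/3 days.
Total time = 4 + 14/3 = 26/3 days.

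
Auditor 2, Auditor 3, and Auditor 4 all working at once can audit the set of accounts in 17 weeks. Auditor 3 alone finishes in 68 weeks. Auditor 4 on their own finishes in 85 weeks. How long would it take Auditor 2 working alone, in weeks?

Combined rate is 1/17 per week.
Known contribution: 1/68 + 1/85 = (5 + 4)/340 = 9/340 per week.
So Auditor 2's rate is 1/17 − 9/340 = 11/340, meaning 340/11 weeks alone.

340/11 weeks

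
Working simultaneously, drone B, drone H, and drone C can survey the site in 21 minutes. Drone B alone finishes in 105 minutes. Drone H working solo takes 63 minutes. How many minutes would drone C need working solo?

45 minutes

Combined rate is 1/21 per minute.
Known contribution: 1/105 + 1/63 = (3 + 5)/315 = 8/315 per minute.
So drone C's rate is 1/21 − 8/315 = 1/45, meaning 45 minutes alone.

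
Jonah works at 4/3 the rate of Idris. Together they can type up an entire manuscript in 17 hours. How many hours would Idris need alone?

Let Idris's rate be r; then Jonah's rate is (4/3)r, so together (4/3 + 1)r = (7/3)r = 1/17.
Thus r = 3/119 per hour.
Idris alone: 119/3 hours; Jonah alone: 119/4 hours.

119/3 hours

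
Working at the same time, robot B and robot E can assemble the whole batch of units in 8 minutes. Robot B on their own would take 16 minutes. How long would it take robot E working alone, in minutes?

Combined rate is 1/8 per minute.
Known contribution: 1/16 per minute.
So robot E's rate is 1/8 − 1/16 = 1/16, meaning 16 minutes alone.

16 minutes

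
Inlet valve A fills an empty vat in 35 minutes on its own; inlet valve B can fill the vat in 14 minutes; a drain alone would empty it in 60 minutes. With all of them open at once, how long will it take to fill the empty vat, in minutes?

12 minutes

Net rate = 1/35 + 1/14 − 1/60 = (12 + 30 − 7)/420 = 35/420 = 1/12 per minute.
Filling time = 1 ÷ (1/12) = 12 minutes.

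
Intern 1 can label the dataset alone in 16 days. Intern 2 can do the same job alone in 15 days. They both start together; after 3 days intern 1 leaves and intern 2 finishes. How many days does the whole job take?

In the first 3 days the combined rate is 31/240, so 31/80 of the job is done, leaving 49/80.
After intern 1 leaves the rate is 1/15 per day; the remaining 49/80 takes 147/16 days.
Total = 3 + 147/16 = 195/16 days.

195/16 days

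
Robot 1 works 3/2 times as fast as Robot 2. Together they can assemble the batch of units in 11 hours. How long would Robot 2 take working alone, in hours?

Let Robot 2's rate be r; then Robot 1's rate is (3/2)r, so together (3/2 + 1)r = (5/2)r = 1/11.
Thus r = 2/55 per hour.
Robot 2 alone: 55/2 hours; Robot 1 alone: 55/3 hours.

55/2 hours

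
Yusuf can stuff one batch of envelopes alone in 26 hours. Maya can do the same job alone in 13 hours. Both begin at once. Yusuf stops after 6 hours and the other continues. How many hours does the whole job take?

In the first 6 hours the combined rate is 3/26, so 9/13 of the job is done, leaving 4/13.
After Yusuf leaves the rate is 1/13 per hour; the remaining 4/13 takes 4 hours.
Total = 6 + 4 = 10 hours.

10 hours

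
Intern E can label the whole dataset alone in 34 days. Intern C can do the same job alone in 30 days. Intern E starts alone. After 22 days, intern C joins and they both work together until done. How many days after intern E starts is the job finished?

221/8 days

In the first 22 days intern E alone does 22/34 = 11/17 of the job, leaving 6/17.
Once everyone is working, combined rate: 1/34 + 1/30 = (15 + 17)/510 = 32/510 = 16/255 per day.
Remaining 6/17 at 16/255 per day takes 45/8 days.
Total from the start = 22 + 45/8 = 221/8 days.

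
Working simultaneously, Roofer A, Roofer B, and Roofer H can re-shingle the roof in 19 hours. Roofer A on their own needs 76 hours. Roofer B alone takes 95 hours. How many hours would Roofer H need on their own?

380/11 hours

Combined rate is 1/19 per hour.
Known contribution: 1/76 + 1/95 = (5 + 4)/380 = 9/380 per hour.
So Roofer H's rate is 1/19 − 9/380 = 11/380, meaning 380/11 hours alone.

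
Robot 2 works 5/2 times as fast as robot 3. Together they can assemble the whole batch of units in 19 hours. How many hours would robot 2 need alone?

Let robot 3's rate be r; then robot 2's rate is (5/2)r, so together (5/2 + 1)r = (7/2)r = 1/19.
Thus r = 2/133 per hour.
Robot 3 alone: 133/2 hours; robot 2 alone: 133/5 hours.

133/5 hours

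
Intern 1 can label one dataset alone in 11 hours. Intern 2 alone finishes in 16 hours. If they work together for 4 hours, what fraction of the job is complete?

27/44

Combined rate: 1/11 + 1/16 = (16 + 11)/176 = 27/176 per hour.
In 4 hours they complete 4·27/176 = 27/44 of the job.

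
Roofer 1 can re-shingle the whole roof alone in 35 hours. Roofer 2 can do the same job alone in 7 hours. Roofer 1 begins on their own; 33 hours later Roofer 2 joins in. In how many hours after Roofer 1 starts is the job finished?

100/3 hours

In the first 33 hours Roofer 1 alone does 33/35 of the job, leaving 2/35.
Once everyone is working, combined rate: 1/35 + 1/7 = (1 + 5)/35 = 6/35 per hour.
Remaining 2/35 at 6/35 per hour takes 1/3 hours.
Total from the start = 33 + 1/3 = 100/3 hours.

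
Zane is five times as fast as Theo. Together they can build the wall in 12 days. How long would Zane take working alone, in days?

Let Theo's rate be r; then Zane's rate is 5r, so together (5 + 1)r = 6r = 1/12.
Thus r = 1/72 per day.
Theo alone: 72 days; Zane alone: 72/5 days.

72/5 days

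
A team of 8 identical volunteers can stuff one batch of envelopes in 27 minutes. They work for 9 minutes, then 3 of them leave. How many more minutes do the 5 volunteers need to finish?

144/5 minutes

One volunteer does 1/216 of the job per minute.
After 9 minutes with 8 volunteers, 1/3 is done (2/3 left).
With 5 volunteers the rate is 5/216, so the rest takes 2/3 ÷ 5/216 = 144/5 minutes.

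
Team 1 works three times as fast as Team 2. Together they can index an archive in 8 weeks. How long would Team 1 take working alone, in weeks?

32/3 weeks

Let Team 2's rate be r; then Team 1's rate is 3r, so together (3 + 1)r = 4r = 1/8.
Thus r = 1/32 per week.
Team 2 alone: 32 weeks; Team 1 alone: 32/3 weeks.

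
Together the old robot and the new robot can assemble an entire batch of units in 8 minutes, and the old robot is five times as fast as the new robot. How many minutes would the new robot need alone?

48 minutes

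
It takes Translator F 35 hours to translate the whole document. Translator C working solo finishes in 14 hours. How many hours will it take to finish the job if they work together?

Combined rate: 1/35 + 1/14 = (2 + 5)/70 = 7/70 = 1/10 per hour.
Time = 1 ÷ (1/10) = 10 hours.

10 hours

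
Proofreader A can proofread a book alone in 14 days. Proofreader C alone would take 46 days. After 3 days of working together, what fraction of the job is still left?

Combined rate: 1/14 + 1/46 = (23 + 7)/322 = 30/322 = 15/161 per day.
In 3 days they complete 3·15/161 = 45/161 of the job.
So 116/161 remains.

116/161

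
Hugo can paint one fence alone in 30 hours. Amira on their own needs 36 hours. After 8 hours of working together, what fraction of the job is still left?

23/45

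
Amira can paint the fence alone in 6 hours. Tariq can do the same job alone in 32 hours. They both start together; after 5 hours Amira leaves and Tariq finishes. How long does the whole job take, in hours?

16/3 hours

In the first 5 hours the combined rate is 19/96, so 95/96 of the job is done, leaving 1/96.
After Amira leaves the rate is 1/32 per hour; the remaining 1/96 takes 1/3 hours.
Total = 5 + 1/3 = 16/3 hours.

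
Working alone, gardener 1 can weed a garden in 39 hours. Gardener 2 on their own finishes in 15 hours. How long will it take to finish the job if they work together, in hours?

65/6 hours

Combined rate: 1/39 + 1/15 = (5 + 13)/195 = 18/195 = 6/65 per hour.
Time = 1 ÷ (6/65) = 65/6 hours.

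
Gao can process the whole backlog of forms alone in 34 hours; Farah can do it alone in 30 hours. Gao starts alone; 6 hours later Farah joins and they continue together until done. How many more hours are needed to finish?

In 6 hours Gao does 6/34 = 3/17 of the job, leaving 14/17.
Gao and Farah together work at 16/255 per hour, so finishing takes 14/17 ÷ 16/255 = 105/8 hours.

105/8 hours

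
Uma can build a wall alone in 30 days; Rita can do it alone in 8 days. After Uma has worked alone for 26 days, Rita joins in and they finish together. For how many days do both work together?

16/19 days

In 26 days Uma does 26/30 = 13/15 of the job, leaving 2/15.
Uma and Rita together work at 19/120 per day, so finishing takes 2/15 ÷ 19/120 = 16/19 days.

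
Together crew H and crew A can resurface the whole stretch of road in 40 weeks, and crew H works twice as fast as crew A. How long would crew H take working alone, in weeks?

Let crew A's rate be r; then crew H's rate is 2r, so together (2 + 1)r = 3r = 1/40.
Thus r = 1/120 per week.
Crew A alone: 120 weeks; crew H alone: 60 weeks.

60 weeks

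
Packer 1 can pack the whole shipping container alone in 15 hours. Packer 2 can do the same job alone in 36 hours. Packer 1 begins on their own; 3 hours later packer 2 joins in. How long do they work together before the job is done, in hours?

144/17 hours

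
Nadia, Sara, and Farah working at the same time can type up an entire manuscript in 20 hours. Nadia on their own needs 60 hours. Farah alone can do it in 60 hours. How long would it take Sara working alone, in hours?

60 hours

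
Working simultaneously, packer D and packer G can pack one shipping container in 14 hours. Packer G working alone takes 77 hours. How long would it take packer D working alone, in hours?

154/9 hours

Combined rate is 1/14 per hour.
Known contribution: 1/77 per hour.
So packer D's rate is 1/14 − 1/77 = 9/154, meaning 154/9 hours alone.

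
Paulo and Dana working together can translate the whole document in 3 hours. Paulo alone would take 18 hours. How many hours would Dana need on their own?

Combined rate is 1/3 per hour.
Known contribution: 1/18 per hour.
So Dana's rate is 1/3 − 1/18 = 5/18, meaning 18/5 hours alone.

18/5 hours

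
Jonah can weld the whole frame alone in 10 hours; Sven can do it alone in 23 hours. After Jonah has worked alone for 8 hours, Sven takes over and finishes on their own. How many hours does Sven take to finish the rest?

23/5 hours

In 8 hours Jonah does 8/10 = 4/5 of the job, leaving 1/5.
Sven works at 1/23 per hour, so finishing takes 1/5 ÷ 1/23 = 23/5 hours.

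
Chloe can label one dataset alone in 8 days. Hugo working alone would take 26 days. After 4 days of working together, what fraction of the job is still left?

9/26

Combined rate: 1/8 + 1/26 = (13 + 4)/104 = 17/104 per day.
In 4 days they complete 4·17/104 = 17/26 of the job.
So 9/26 remains.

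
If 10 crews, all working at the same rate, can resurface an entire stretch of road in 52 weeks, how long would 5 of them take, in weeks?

104 weeks

Total work is 10·52 = 520 crew-weeks.
With 5 crews: 520/5 = 104 weeks.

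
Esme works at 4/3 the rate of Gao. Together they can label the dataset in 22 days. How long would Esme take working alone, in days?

77/2 days

Let Gao's rate be r; then Esme's rate is (4/3)r, so together (4/3 + 1)r = (7/3)r = 1/22.
Thus r = 3/154 per day.
Gao alone: 154/3 days; Esme alone: 77/2 days.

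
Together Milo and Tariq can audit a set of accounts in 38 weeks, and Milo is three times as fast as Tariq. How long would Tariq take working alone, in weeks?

Let Tariq's rate be r; then Milo's rate is 3r, so together (3 + 1)r = 4r = 1/38.
Thus r = 1/152 per week.
Tariq alone: 152 weeks; Milo alone: 152/3 weeks.

152 weeks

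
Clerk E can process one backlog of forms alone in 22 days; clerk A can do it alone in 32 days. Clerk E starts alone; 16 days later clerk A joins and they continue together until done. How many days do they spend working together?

In 16 days clerk E does 16/22 = 8/11 of the job, leaving 3/11.
Clerk E and clerk A together work at 27/352 per day, so finishing takes 3/11 ÷ 27/352 = 32/9 days.

32/9 days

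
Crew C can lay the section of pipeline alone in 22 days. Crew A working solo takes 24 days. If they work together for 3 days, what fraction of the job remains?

65/88

Combined rate: 1/22 + 1/24 = (12 + 11)/264 = 23/264 per day.
In 3 days they complete 3·23/264 = 23/88 of the job.
So 65/88 remains.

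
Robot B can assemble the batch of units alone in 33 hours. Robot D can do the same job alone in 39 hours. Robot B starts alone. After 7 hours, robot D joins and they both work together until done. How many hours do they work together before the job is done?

169/12 hours

In the first 7 hours robot B alone does 7/33 of the job, leaving 26/33.
Once everyone is working, combined rate: 1/33 + 1/39 = (13 + 11)/429 = 24/429 = 8/143 per hour.
Remaining 26/33 at 8/143 per hour takes 169/12 hours.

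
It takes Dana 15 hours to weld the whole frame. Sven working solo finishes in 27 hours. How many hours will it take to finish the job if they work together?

Combined rate: 1/15 + 1/27 = (9 + 5)/135 = 14/135 per hour.
Time = 1 ÷ (14/135) = 135/14 hours.

135/14 hours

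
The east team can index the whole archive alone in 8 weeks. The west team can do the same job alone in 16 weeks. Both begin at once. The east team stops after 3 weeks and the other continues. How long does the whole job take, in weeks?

10 weeks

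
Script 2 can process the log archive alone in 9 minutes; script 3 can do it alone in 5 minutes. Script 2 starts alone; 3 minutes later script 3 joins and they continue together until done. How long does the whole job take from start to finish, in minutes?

36/7 minutes

In 3 minutes script 2 does 3/9 = 1/3 of the job, leaving 2/3.
Script 2 and script 3 together work at 14/45 per minute, so finishing takes 2/3 ÷ 14/45 = 15/7 minutes.
Total time = 3 + 15/7 = 36/7 minutes.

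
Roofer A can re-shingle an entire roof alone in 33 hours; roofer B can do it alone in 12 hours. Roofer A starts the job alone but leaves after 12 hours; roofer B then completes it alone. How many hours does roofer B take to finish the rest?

84/11 hours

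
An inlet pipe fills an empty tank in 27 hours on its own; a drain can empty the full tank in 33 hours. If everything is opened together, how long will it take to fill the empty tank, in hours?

297/2 hours

Net rate = 1/27 − 1/33 = (11 − 9)/297 = 2/297 per hour.
Filling time = 1 ÷ (2/297) = 297/2 hours.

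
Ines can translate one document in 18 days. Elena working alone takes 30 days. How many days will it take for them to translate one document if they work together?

With two workers the combined time is the product over the sum: 18·30/(18+30) = 540/48 = 45/4 days.

45/4 days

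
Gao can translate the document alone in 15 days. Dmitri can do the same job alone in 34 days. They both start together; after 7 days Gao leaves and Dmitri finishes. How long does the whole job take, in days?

In the first 7 days the combined rate is 49/510, so 343/510 of the job is done, leaving 167/510.
After Gao leaves the rate is 1/34 per day; the remaining 167/510 takes 167/15 days.
Total = 7 + 167/15 = 272/15 days.

272/15 days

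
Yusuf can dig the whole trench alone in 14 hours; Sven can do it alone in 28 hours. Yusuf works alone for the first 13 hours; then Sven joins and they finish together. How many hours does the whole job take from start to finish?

41/3 hours

In 13 hours Yusuf does 13/14 of the job, leaving 1/14.
Yusuf and Sven together work at 3/28 per hour, so finishing takes 1/14 ÷ 3/28 = 2/3 hours.
Total time = 13 + 2/3 = 41/3 hours.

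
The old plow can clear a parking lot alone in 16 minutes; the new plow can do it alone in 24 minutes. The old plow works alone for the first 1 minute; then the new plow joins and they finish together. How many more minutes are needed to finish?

In 1 minute the old plow does 1/16 of the job, leaving 15/16.
The old plow and the new plow together work at 5/48 per minute, so finishing takes 15/16 ÷ 5/48 = 9 minutes.

9 minutes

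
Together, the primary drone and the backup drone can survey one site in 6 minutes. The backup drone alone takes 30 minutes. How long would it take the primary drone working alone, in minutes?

Combined rate is 1/6 per minute.
Known contribution: 1/30 per minute.
So the primary drone's rate is 1/6 − 1/30 = 2/15, meaning 15/2 minutes alone.

15/2 minutes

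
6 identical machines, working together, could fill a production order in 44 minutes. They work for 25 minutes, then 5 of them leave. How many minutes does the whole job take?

One machine does 1/264 of the job per minute.
After 25 minutes with 6 machines, 25/44 is done (19/44 left).
With 1 machine the rate is 1/264, so the rest takes 19/44 ÷ 1/264 = 114 minutes.
Total = 25 + 114 = 139 minutes.

139 minutes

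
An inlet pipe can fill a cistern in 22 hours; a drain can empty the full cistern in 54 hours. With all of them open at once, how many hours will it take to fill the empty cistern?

Net rate = 1/22 − 1/54 = (27 − 11)/594 = 16/594 = 8/297 per hour.
Filling time = 1 ÷ (8/297) = 297/8 hours.

297/8 hours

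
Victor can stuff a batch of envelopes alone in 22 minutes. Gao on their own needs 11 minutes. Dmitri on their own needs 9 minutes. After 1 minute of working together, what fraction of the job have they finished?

49/198

Combined rate: 1/22 + 1/11 + 1/9 = (9 + 18 + 22)/198 = 49/198 per minute.
In 1 minute they complete 1·49/198 = 49/198 of the job.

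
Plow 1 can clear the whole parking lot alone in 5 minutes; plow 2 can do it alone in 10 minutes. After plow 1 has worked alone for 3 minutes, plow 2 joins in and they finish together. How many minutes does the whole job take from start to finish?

In 3 minutes plow 1 does 3/5 of the job, leaving 2/5.
Plow 1 and plow 2 together work at 3/10 per minute, so finishing takes 2/5 ÷ 3/10 = 4/3 minutes.
Total time = 3 + 4/3 = 13/3 minutes.

13/3 minutes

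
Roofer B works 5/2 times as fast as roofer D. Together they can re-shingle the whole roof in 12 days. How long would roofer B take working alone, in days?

84/5 days

Let roofer D's rate be r; then roofer B's rate is (5/2)r, so together (5/2 + 1)r = (7/2)r = 1/12.
Thus r = 1/42 per day.
Roofer D alone: 42 days; roofer B alone: 84/5 days.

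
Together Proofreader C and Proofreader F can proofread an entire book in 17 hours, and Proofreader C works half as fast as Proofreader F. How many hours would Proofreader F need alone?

51/2 hours

Let Proofreader F's rate be r; then Proofreader C's rate is (1/2)r, so together (1/2 + 1)r = (3/2)r = 1/17.
Thus r = 2/51 per hour.
Proofreader F alone: 51/2 hours; Proofreader C alone: 51 hours.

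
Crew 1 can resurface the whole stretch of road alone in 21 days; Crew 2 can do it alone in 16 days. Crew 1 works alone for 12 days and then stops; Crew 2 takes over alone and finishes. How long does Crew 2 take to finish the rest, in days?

48/7 days

In 12 days Crew 1 does 12/21 = 4/7 of the job, leaving 3/7.
Crew 2 works at 1/16 per day, so finishing takes 3/7 ÷ 1/16 = 48/7 days.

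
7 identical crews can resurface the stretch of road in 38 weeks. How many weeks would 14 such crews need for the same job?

19 weeks

Total work is 7·38 = 266 crew-weeks.
With 14 crews: 266/14 = 19 weeks.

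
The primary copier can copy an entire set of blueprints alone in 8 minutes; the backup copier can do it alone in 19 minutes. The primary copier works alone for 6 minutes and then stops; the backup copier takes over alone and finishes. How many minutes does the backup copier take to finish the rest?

In 6 minutes the primary copier does 6/8 = 3/4 of the job, leaving 1/4.
The backup copier works at 1/19 per minute, so finishing takes 1/4 ÷ 1/19 = 19/4 minutes.

19/4 minutes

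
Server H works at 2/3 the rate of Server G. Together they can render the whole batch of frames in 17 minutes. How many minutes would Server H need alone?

85/2 minutes

Let Server G's rate be r; then Server H's rate is (2/3)r, so together (2/3 + 1)r = (5/3)r = 1/17.
Thus r = 3/85 per minute.
Server G alone: 85/3 minutes; Server H alone: 85/2 minutes.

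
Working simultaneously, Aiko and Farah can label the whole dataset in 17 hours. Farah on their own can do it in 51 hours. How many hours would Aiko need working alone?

51/2 hours

Combined rate is 1/17 per hour.
Known contribution: 1/51 per hour.
So Aiko's rate is 1/17 − 1/51 = 2/51, meaning 51/2 hours alone.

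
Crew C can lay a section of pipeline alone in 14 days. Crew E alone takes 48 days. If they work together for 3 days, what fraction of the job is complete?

31/112

Combined rate: 1/14 + 1/48 = (24 + 7)/336 = 31/336 per day.
In 3 days they complete 3·31/336 = 31/112 of the job.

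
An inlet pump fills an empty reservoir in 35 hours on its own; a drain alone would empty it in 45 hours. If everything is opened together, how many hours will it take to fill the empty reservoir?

315/2 hours

Net rate = 1/35 − 1/45 = (9 − 7)/315 = 2/315 per hour.
Filling time = 1 ÷ (2/315) = 315/2 hours.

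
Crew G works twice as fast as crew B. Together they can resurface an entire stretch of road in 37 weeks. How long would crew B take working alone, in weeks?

Let crew B's rate be r; then crew G's rate is 2r, so together (2 + 1)r = 3r = 1/37.
Thus r = 1/111 per week.
Crew B alone: 111 weeks; crew G alone: 111/2 weeks.

111 weeks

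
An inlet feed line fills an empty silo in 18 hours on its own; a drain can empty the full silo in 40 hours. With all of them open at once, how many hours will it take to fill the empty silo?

Net rate = 1/18 − 1/40 = (20 − 9)/360 = 11/360 per hour.
Filling time = 1 ÷ (11/360) = 360/11 hours.

360/11 hours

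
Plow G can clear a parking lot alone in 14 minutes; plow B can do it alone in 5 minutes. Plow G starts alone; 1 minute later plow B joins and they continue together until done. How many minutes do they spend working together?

65/19 minutes

In 1 minute plow G does 1/14 of the job, leaving 13/14.
Plow G and plow B together work at 19/70 per minute, so finishing takes 13/14 ÷ 19/70 = 65/19 minutes.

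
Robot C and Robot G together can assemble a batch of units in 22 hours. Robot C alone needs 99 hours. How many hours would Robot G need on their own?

Combined rate is 1/22 per hour.
Known contribution: 1/99 per hour.
So Robot G's rate is 1/22 − 1/99 = 7/198, meaning 198/7 hours alone.

198/7 hours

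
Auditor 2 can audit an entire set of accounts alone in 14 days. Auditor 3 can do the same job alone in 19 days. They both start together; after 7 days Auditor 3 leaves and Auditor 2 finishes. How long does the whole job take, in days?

168/19 days

In the first 7 days the combined rate is 33/266, so 33/38 of the job is done, leaving 5/38.
After Auditor 3 leaves the rate is 1/14 per day; the remaining 5/38 takes 35/19 days.
Total = 7 + 35/19 = 168/19 days.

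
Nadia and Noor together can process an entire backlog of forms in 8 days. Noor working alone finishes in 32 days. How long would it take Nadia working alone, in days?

32/3 days

Combined rate is 1/8 per day.
Known contribution: 1/32 per day.
So Nadia's rate is 1/8 − 1/32 = 3/32, meaning 32/3 days alone.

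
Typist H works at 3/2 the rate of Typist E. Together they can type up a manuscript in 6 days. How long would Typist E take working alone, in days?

15 days

Let Typist E's rate be r; then Typist H's rate is (3/2)r, so together (3/2 + 1)r = (5/2)r = 1/6.
Thus r = 1/15 per day.
Typist E alone: 15 days; Typist H alone: 10 days.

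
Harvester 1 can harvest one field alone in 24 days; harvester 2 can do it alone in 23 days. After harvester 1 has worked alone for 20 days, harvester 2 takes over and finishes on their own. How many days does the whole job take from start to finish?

In 20 days harvester 1 does 20/24 = 5/6 of the job, leaving 1/6.
Harvester 2 works at 1/23 per day, so finishing takes 1/6 ÷ 1/23 = 23/6 days.
Total time = 20 + 23/6 = 143/6 days.

143/6 days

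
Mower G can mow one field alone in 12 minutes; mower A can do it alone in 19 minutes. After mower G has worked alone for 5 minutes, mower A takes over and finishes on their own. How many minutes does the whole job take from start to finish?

In 5 minutes mower G does 5/12 of the job, leaving 7/12.
Mower A works at 1/19 per minute, so finishing takes 7/12 ÷ 1/19 = 133/12 minutes.
Total time = 5 + 133/12 = 193/12 minutes.

193/12 minutes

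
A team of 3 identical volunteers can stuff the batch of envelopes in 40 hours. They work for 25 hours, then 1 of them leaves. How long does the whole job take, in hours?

One volunteer does 1/120 of the job per hour.
After 25 hours with 3 volunteers, 5/8 is done (3/8 left).
With 2 volunteers the rate is 2/120 = 1/60, so the rest takes 3/8 ÷ 1/60 = 45/2 hours.
Total = 25 + 45/2 = 95/2 hours.

95/2 hours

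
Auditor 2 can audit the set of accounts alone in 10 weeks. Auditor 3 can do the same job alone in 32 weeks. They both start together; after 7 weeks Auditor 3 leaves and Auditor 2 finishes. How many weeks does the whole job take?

125/16 weeks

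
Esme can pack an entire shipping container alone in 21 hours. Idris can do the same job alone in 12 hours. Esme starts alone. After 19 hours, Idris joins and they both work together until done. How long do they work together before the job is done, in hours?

8/11 hours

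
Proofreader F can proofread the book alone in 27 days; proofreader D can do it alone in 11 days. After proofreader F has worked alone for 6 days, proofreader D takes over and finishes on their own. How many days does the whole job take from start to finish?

131/9 days

In 6 days proofreader F does 6/27 = 2/9 of the job, leaving 7/9.
Proofreader D works at 1/11 per day, so finishing takes 7/9 ÷ 1/11 = 77/9 days.
Total time = 6 + 77/9 = 131/9 days.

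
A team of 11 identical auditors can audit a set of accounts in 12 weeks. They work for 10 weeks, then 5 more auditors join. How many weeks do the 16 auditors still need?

11/8 weeks

One auditor does 1/132 of the job per week.
After 10 weeks with 11 auditors, 5/6 is done (1/6 left).
With 16 auditors the rate is 16/132 = 4/33, so the rest takes 1/6 ÷ 4/33 = 11/8 weeks.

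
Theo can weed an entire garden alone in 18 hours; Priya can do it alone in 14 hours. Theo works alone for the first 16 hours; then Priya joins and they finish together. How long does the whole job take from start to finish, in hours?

135/8 hours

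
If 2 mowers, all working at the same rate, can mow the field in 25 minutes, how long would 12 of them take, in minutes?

Total work is 2·25 = 50 mower-minutes.
With 12 mowers: 50/12 = 25/6 minutes.

25/6 minutes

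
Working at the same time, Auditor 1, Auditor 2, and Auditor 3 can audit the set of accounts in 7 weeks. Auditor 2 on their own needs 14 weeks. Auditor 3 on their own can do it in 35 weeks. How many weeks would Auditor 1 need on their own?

Combined rate is 1/7 per week.
Known contribution: 1/14 + 1/35 = (5 + 2)/70 = 7/70 = 1/10 per week.
So Auditor 1's rate is 1/7 − 1/10 = 3/70, meaning 70/3 weeks alone.

70/3 weeks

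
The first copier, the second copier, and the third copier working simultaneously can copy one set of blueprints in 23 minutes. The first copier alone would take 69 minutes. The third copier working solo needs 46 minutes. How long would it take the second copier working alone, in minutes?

Combined rate is 1/23 per minute.
Known contribution: 1/69 + 1/46 = (2 + 3)/138 = 5/138 per minute.
So the second copier's rate is 1/23 − 5/138 = 1/138, meaning 138 minutes alone.

138 minutes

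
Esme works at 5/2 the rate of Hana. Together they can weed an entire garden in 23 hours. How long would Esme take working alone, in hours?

161/5 hours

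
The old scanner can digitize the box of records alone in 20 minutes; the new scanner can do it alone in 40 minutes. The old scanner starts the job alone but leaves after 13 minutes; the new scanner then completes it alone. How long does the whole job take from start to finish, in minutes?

27 minutes

In 13 minutes the old scanner does 13/20 of the job, leaving 7/20.
The new scanner works at 1/40 per minute, so finishing takes 7/20 ÷ 1/40 = 14 minutes.
Total time = 13 + 14 = 27 minutes.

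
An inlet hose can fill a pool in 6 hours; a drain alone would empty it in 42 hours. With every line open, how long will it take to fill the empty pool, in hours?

7 hours

Net rate = 1/6 − 1/42 = (7 − 1)/42 = 6/42 = 1/7 per hour.
Filling time = 1 ÷ (1/7) = 7 hours.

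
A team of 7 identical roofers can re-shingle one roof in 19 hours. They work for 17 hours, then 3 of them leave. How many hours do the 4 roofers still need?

7/2 hours

One roofer does 1/133 of the job per hour.
After 17 hours with 7 roofers, 17/19 is done (2/19 left).
With 4 roofers the rate is 4/133, so the rest takes 2/19 ÷ 4/133 = 7/2 hours.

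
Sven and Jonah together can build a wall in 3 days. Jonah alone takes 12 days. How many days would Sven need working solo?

4 days

Combined rate is 1/3 per day.
Known contribution: 1/12 per day.
So Sven's rate is 1/3 − 1/12 = 1/4, meaning 4 days alone.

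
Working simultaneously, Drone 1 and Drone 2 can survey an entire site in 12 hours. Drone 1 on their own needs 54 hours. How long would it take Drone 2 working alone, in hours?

108/7 hours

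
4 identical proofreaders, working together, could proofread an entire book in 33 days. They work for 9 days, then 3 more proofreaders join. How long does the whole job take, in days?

159/7 days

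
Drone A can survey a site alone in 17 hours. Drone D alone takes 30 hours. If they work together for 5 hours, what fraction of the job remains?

Combined rate: 1/17 + 1/30 = (30 + 17)/510 = 47/510 per hour.
In 5 hours they complete 5·47/510 = 47/102 of the job.
So 55/102 remains.

55/102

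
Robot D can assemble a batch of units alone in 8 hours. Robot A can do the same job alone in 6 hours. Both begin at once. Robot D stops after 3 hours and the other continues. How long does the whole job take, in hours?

15/4 hours

In the first 3 hours the combined rate is 7/24, so 7/8 of the job is done, leaving 1/8.
After Robot D leaves the rate is 1/6 per hour; the remaining 1/8 takes 3/4 hours.
Total = 3 + 3/4 = 15/4 hours.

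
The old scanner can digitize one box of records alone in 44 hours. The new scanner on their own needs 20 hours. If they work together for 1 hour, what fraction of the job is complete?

4/55

Combined rate: 1/44 + 1/20 = (5 + 11)/220 = 16/220 = 4/55 per hour.
In 1 hour they complete 1·4/55 = 4/55 of the job.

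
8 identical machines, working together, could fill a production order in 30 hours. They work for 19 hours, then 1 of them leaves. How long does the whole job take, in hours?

One machine does 1/240 of the job per hour.
After 19 hours with 8 machines, 19/30 is done (11/30 left).
With 7 machines the rate is 7/240, so the rest takes 11/30 ÷ 7/240 = 88/7 hours.
Total = 19 + 88/7 = 221/7 hours.

221/7 hours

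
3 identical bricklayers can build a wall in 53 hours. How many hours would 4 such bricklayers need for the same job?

159/4 hours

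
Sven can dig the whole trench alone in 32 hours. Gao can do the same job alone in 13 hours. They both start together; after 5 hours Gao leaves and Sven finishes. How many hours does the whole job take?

In the first 5 hours the combined rate is 45/416, so 225/416 of the job is done, leaving 191/416.
After Gao leaves the rate is 1/32 per hour; the remaining 191/416 takes 191/13 hours.
Total = 5 + 191/13 = 256/13 hours.

256/13 hours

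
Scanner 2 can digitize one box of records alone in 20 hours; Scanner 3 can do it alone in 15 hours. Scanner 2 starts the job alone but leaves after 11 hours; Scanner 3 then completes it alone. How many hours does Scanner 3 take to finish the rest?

27/4 hours

In 11 hours Scanner 2 does 11/20 of the job, leaving 9/20.
Scanner 3 works at 1/15 per hour, so finishing takes 9/20 ÷ 1/15 = 27/4 hours.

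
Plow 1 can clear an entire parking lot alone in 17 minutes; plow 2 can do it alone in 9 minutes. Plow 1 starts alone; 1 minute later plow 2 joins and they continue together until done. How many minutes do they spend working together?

72/13 minutes

In 1 minute plow 1 does 1/17 of the job, leaving 16/17.
Plow 1 and plow 2 together work at 26/153 per minute, so finishing takes 16/17 ÷ 26/153 = 72/13 minutes.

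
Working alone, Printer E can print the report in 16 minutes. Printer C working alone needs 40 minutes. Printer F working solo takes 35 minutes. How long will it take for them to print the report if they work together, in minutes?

Combined rate: 1/16 + 1/40 + 1/35 = (35 + 14 + 16)/560 = 65/560 = 13/112 per minute.
Time = 1 ÷ (13/112) = 112/13 minutes.

112/13 minutes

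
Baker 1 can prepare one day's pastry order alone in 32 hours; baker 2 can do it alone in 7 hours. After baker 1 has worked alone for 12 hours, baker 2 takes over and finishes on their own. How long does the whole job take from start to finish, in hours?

131/8 hours

In 12 hours baker 1 does 12/32 = 3/8 of the job, leaving 5/8.
Baker 2 works at 1/7 per hour, so finishing takes 5/8 ÷ 1/7 = 35/8 hours.
Total time = 12 + 35/8 = 131/8 hours.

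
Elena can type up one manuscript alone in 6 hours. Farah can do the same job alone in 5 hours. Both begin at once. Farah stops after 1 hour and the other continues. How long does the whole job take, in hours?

In the first 1 hour the combined rate is 11/30, so 11/30 of the job is done, leaving 19/30.
After Farah leaves the rate is 1/6 per hour; the remaining 19/30 takes 19/5 hours.
Total = 1 + 19/5 = 24/5 hours.

24/5 hours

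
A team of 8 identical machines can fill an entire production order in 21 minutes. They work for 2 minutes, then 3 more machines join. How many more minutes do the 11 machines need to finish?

152/11 minutes

One machine does 1/168 of the job per minute.
After 2 minutes with 8 machines, 2/21 is done (19/21 left).
With 11 machines the rate is 11/168, so the rest takes 19/21 ÷ 11/168 = 152/11 minutes.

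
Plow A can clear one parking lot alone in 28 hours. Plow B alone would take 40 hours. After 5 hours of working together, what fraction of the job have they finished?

17/56

Combined rate: 1/28 + 1/40 = (10 + 7)/280 = 17/280 per hour.
In 5 hours they complete 5·17/280 = 17/56 of the job.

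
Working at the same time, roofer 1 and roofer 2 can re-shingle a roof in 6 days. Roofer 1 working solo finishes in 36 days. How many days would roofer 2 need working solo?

Combined rate is 1/6 per day.
Known contribution: 1/36 per day.
So roofer 2's rate is 1/6 − 1/36 = 5/36, meaning 36/5 days alone.

36/5 days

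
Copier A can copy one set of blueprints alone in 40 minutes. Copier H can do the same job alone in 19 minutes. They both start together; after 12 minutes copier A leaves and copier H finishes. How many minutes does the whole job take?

133/10 minutes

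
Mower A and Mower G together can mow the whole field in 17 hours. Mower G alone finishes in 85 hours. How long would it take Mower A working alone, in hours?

Combined rate is 1/17 per hour.
Known contribution: 1/85 per hour.
So Mower A's rate is 1/17 − 1/85 = 4/85, meaning 85/4 hours alone.

85/4 hours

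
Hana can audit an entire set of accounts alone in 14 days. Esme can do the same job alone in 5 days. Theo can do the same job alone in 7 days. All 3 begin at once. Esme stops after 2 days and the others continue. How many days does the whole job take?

14/5 days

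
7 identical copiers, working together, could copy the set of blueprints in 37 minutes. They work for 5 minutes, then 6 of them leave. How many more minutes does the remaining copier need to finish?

224 minutes

One copier does 1/259 of the job per minute.
After 5 minutes with 7 copiers, 5/37 is done (32/37 left).
With 1 copier the rate is 1/259, so the rest takes 32/37 ÷ 1/259 = 224 minutes.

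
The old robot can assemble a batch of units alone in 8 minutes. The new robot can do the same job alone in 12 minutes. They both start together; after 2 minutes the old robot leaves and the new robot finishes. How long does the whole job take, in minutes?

9 minutes

In the first 2 minutes the combined rate is 5/24, so 5/12 of the job is done, leaving 7/12.
After the old robot leaves the rate is 1/12 per minute; the remaining 7/12 takes 7 minutes.
Total = 2 + 7 = 9 minutes.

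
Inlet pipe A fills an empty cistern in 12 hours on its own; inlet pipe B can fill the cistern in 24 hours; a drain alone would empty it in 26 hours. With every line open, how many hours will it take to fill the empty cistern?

Net rate = 1/12 + 1/24 − 1/26 = (26 + 13 − 12)/312 = 27/312 = 9/104 per hour.
Filling time = 1 ÷ (9/104) = 104/9 hours.

104/9 hours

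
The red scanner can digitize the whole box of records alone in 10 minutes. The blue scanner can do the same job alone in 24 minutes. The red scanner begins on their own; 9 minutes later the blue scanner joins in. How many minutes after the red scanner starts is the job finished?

165/17 minutes

In the first 9 minutes the red scanner alone does 9/10 of the job, leaving 1/10.
Once everyone is working, combined rate: 1/10 + 1/24 = (12 + 5)/120 = 17/120 per minute.
Remaining 1/10 at 17/120 per minute takes 12/17 minutes.
Total from the start = 9 + 12/17 = 165/17 minutes.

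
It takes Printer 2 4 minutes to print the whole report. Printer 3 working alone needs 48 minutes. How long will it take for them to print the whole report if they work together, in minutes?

Combined rate: 1/4 + 1/48 = (12 + 1)/48 = 13/48 per minute.
Time = 1 ÷ (13/48) = 48/13 minutes.

48/13 minutes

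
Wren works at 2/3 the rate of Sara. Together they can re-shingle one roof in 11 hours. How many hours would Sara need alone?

Let Sara's rate be r; then Wren's rate is (2/3)r, so together (2/3 + 1)r = (5/3)r = 1/11.
Thus r = 3/55 per hour.
Sara alone: 55/3 hours; Wren alone: 55/2 hours.

55/3 hours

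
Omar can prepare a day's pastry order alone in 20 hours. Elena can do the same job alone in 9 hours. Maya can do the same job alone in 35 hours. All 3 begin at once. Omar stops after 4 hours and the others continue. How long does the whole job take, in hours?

In the first 4 hours the combined rate is 239/1260, so 239/315 of the job is done, leaving 76/315.
After Omar leaves the rate is 44/315 per hour; the remaining 76/315 takes 19/11 hours.
Total = 4 + 19/11 = 63/11 hours.

63/11 hours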